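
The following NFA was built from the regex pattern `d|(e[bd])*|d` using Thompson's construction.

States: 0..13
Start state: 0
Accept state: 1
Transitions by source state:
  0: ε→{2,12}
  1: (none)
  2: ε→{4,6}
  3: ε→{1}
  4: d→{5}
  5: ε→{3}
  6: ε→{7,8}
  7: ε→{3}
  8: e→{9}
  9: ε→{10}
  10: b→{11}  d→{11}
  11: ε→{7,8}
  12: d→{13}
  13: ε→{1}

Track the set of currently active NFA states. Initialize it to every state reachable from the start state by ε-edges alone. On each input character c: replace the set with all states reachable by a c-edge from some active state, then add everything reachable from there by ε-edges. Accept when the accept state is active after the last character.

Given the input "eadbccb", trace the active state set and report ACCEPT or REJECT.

Answer: REJECT

Trace:
initial (ε-close {0}): {0,1,2,3,4,6,7,8,12}
'e' @ 1: {9,10}
'a' @ 2: {}  — no active states
rest 'dbccb' ignored (set empty)
end set {} — state 1 not in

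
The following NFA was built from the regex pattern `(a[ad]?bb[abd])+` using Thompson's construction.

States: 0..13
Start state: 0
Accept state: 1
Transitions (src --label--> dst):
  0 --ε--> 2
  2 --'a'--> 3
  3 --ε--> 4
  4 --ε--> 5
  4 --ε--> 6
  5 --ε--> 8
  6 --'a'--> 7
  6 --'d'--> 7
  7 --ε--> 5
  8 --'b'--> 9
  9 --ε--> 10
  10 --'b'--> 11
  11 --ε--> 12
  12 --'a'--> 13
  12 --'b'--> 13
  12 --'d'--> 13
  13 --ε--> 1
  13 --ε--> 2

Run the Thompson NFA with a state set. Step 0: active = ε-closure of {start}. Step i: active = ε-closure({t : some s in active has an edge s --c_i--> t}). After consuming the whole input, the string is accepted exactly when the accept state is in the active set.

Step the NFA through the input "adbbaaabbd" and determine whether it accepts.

Answer: ACCEPT

Trace:
start: ε-closure({0}) = {0,2}
'a' @ 1: {3,4,5,6,8}
'd' @ 2: {5,7,8}
'b' @ 3: {9,10}
'b' @ 4: {11,12}
'a' @ 5: {1,2,13}  [accepting]
'a' @ 6: {3,4,5,6,8}
'a' @ 7: {5,7,8}
'b' @ 8: {9,10}
'b' @ 9: {11,12}
'd' @ 10: {1,2,13}  [accepting]
end set {1,2,13} — state 1 in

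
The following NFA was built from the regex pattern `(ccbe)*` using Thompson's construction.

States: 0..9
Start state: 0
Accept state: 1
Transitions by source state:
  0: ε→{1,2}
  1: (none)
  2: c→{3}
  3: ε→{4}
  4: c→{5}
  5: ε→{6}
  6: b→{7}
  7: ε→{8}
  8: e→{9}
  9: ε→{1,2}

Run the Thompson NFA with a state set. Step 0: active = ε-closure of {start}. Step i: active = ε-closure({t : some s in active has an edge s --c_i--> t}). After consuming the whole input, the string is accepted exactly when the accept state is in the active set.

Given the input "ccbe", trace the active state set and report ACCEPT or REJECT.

start: ε-closure({0}) = {0,1,2}
'c' @ 1: {3,4}
'c' @ 2: {5,6}
'b' @ 3: {7,8}
'e' @ 4: {1,2,9}  (accept∈set)
end set {1,2,9} — state 1 in

Answer: ACCEPT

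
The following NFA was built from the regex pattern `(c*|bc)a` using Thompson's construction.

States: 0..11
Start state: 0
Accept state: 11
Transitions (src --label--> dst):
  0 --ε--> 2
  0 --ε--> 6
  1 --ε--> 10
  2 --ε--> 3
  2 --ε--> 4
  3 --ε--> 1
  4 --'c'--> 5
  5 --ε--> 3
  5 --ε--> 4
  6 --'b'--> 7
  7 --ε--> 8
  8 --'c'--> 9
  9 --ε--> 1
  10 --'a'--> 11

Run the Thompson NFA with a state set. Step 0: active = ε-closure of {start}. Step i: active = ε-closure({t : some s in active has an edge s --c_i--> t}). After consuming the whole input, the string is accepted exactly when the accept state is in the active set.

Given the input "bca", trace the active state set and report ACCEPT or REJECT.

Answer: ACCEPT

Trace:
S₀ = ε-closure({0}) = {0,1,2,3,4,6,10}
'b' @ 1: {7,8}
'c' @ 2: {1,9,10}
'a' @ 3: {11}  [accepting]
after full input: {11}  (accept=11 in)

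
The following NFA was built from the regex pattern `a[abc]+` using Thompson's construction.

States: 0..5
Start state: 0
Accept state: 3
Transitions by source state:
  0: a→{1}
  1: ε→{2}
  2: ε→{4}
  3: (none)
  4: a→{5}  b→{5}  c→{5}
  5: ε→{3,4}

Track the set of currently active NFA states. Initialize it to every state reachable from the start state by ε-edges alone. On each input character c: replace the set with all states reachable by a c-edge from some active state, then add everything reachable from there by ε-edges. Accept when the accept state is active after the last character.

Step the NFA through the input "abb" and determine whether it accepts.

Answer: ACCEPT

Trace:
S₀ = ε-closure({0}) = {0}
'a' @ 1: {1,2,4}
'b' @ 2: {3,4,5}  [accepting]
'b' @ 3: {3,4,5}  [accepting]
final: {3,4,5}; accept 3 in set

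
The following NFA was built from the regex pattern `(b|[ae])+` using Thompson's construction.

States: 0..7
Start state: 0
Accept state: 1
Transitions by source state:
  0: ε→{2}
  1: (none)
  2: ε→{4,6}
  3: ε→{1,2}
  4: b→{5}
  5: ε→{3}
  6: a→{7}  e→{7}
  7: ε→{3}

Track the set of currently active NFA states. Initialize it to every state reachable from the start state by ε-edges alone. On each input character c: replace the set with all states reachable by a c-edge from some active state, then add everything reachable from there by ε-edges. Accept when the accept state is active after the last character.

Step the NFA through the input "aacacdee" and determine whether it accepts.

Answer: REJECT

Steps:
S₀ = ε-closure({0}) = {0,2,4,6}
'a' @ 1: {1,2,3,4,6,7}  (accept∈set)
'a' @ 2: {1,2,3,4,6,7}  (accept∈set)
'c' @ 3: {}  — dead — no transitions
rest 'acdee' ignored (set empty)
end set {} — state 1 not in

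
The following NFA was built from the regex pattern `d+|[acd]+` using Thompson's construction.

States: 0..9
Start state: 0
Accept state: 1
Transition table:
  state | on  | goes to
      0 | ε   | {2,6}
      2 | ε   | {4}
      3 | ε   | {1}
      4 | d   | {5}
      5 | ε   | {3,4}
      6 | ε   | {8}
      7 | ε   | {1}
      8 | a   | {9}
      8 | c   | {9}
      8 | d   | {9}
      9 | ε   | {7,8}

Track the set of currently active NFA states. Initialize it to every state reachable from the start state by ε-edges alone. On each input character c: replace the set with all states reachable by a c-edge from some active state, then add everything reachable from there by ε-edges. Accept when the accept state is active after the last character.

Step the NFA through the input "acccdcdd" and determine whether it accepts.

Answer: ACCEPT

Steps:
initial (ε-close {0}): {0,2,4,6,8}
'a' @ 1: {1,7,8,9}  [accepting]
'c' @ 2: {1,7,8,9}  [accepting]
'c' @ 3: {1,7,8,9}  [accepting]
'c' @ 4: {1,7,8,9}  [accepting]
'd' @ 5: {1,7,8,9}  [accepting]
'c' @ 6: {1,7,8,9}  [accepting]
'd' @ 7: {1,7,8,9}  [accepting]
'd' @ 8: {1,7,8,9}  [accepting]
final: {1,7,8,9}; accept 1 in set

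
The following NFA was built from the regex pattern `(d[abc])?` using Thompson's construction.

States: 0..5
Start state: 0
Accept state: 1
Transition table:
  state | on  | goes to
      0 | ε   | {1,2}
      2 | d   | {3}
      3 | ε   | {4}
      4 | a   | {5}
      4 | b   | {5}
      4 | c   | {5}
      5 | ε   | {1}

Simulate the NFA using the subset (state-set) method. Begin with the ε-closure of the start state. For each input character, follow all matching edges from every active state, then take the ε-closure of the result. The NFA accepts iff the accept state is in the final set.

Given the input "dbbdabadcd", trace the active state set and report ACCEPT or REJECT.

Answer: REJECT

Steps:
initial (ε-close {0}): {0,1,2}
'd' @ 1: {3,4}
'b' @ 2: {1,5}  [accepting]
'b' @ 3: {}  — no active states
rest 'dabadcd' ignored (set empty)
after full input: {}  (accept=1 not in)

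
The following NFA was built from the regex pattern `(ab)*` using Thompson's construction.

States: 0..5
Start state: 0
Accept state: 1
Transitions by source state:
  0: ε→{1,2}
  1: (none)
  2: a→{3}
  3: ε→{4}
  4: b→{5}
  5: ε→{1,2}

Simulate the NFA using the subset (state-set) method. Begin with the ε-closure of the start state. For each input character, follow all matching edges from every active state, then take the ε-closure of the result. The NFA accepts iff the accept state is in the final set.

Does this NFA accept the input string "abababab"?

initial (ε-close {0}): {0,1,2}
'a' @ 1: {3,4}
'b' @ 2: {1,2,5}  ✓accept
'a' @ 3: {3,4}
'b' @ 4: {1,2,5}  ✓accept
'a' @ 5: {3,4}
'b' @ 6: {1,2,5}  ✓accept
'a' @ 7: {3,4}
'b' @ 8: {1,2,5}  ✓accept
final: {1,2,5}; accept 1 in set

Answer: ACCEPT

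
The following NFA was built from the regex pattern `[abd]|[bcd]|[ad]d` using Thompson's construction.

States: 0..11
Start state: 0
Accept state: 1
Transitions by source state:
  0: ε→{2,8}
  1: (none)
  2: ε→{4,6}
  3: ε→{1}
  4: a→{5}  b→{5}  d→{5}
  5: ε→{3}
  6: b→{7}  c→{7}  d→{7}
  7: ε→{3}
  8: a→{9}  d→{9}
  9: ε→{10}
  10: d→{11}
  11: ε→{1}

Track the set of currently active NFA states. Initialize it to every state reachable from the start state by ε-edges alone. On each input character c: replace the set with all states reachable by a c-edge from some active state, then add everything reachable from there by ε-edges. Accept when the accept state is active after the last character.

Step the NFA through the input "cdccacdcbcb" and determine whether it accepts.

initial (ε-close {0}): {0,2,4,6,8}
'c' @ 1: {1,3,7}  ✓accept
'd' @ 2: {}  — no active states
rest 'ccacdcbcb' ignored (set empty)
end set {} — state 1 not in

Answer: REJECT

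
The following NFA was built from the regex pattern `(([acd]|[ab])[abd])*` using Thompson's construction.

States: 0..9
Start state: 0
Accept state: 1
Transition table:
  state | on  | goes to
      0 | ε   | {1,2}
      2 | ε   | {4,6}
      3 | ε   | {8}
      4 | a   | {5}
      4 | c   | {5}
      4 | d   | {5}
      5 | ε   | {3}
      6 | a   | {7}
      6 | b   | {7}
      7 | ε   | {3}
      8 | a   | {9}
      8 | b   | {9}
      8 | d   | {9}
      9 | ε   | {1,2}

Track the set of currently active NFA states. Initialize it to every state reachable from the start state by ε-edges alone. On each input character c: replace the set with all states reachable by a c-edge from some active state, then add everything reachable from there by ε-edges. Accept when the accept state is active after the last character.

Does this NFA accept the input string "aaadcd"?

S₀ = ε-closure({0}) = {0,1,2,4,6}
'a' @ 1: {3,5,7,8}
'a' @ 2: {1,2,4,6,9}  ✓accept
'a' @ 3: {3,5,7,8}
'd' @ 4: {1,2,4,6,9}  ✓accept
'c' @ 5: {3,5,8}
'd' @ 6: {1,2,4,6,9}  ✓accept
final: {1,2,4,6,9}; accept 1 in set

Answer: ACCEPT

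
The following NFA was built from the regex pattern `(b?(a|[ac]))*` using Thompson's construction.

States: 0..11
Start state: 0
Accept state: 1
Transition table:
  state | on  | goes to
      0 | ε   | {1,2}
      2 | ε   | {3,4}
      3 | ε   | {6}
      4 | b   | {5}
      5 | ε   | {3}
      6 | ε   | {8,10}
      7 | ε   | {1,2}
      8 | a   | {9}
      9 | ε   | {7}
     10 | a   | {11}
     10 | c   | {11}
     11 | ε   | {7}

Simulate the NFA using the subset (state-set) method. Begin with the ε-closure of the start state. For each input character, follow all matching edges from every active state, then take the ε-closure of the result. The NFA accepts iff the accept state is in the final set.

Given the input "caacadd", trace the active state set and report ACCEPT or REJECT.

Answer: REJECT

Trace:
start: ε-closure({0}) = {0,1,2,3,4,6,8,10}
'c' @ 1: {1,2,3,4,6,7,8,10,11}  (accept∈set)
'a' @ 2: {1,2,3,4,6,7,8,9,10,11}  (accept∈set)
'a' @ 3: {1,2,3,4,6,7,8,9,10,11}  (accept∈set)
'c' @ 4: {1,2,3,4,6,7,8,10,11}  (accept∈set)
'a' @ 5: {1,2,3,4,6,7,8,9,10,11}  (accept∈set)
'd' @ 6: {}  — state set empty
rest 'd' ignored (set empty)
final: {}; accept 1 not in set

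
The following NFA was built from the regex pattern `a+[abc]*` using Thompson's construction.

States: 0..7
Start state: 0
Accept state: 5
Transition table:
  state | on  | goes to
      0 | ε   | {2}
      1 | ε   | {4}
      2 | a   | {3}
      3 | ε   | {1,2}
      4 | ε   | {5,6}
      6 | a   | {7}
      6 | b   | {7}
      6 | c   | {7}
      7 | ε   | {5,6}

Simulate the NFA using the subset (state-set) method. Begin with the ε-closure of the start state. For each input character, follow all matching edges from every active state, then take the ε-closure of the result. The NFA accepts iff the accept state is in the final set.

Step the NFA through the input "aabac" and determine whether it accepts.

Answer: ACCEPT

Steps:
start: ε-closure({0}) = {0,2}
'a' @ 1: {1,2,3,4,5,6}  ✓accept
'a' @ 2: {1,2,3,4,5,6,7}  ✓accept
'b' @ 3: {5,6,7}  ✓accept
'a' @ 4: {5,6,7}  ✓accept
'c' @ 5: {5,6,7}  ✓accept
final: {5,6,7}; accept 5 in set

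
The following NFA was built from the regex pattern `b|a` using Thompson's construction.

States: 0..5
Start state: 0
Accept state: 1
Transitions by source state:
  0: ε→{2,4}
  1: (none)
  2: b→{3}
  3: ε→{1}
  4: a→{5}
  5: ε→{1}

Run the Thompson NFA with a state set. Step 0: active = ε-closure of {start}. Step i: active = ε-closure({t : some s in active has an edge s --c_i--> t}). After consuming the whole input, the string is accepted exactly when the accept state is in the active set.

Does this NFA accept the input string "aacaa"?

Answer: REJECT

Derivation:
initial (ε-close {0}): {0,2,4}
'a' @ 1: {1,5}  [accepting]
'a' @ 2: {}  — no active states
rest 'caa' ignored (set empty)
end set {} — state 1 not in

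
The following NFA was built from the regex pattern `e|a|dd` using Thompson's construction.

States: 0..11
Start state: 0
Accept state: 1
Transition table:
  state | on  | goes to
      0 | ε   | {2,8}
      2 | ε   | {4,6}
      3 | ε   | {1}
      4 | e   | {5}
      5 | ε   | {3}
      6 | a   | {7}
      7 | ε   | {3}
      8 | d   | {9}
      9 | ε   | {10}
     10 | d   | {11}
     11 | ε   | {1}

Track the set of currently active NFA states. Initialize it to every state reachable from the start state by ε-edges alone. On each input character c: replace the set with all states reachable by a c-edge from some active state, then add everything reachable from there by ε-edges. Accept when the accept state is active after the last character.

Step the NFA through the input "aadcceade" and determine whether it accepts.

initial (ε-close {0}): {0,2,4,6,8}
'a' @ 1: {1,3,7}  [accepting]
'a' @ 2: {}  — no active states
rest 'dcceade' ignored (set empty)
end set {} — state 1 not in

Answer: REJECT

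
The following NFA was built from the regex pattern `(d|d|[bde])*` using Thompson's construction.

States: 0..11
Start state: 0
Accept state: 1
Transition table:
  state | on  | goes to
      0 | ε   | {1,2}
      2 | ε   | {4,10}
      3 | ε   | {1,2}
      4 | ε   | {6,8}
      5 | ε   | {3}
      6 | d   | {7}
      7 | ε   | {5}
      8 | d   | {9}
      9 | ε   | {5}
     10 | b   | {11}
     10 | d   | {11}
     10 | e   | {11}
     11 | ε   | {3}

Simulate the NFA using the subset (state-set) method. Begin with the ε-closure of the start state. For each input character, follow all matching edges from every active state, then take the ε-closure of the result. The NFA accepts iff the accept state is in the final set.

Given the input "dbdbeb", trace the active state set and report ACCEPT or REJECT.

initial (ε-close {0}): {0,1,2,4,6,8,10}
'd' @ 1: {1,2,3,4,5,6,7,8,9,10,11}  ✓accept
'b' @ 2: {1,2,3,4,6,8,10,11}  ✓accept
'd' @ 3: {1,2,3,4,5,6,7,8,9,10,11}  ✓accept
'b' @ 4: {1,2,3,4,6,8,10,11}  ✓accept
'e' @ 5: {1,2,3,4,6,8,10,11}  ✓accept
'b' @ 6: {1,2,3,4,6,8,10,11}  ✓accept
after full input: {1,2,3,4,6,8,10,11}  (accept=1 in)

Answer: ACCEPT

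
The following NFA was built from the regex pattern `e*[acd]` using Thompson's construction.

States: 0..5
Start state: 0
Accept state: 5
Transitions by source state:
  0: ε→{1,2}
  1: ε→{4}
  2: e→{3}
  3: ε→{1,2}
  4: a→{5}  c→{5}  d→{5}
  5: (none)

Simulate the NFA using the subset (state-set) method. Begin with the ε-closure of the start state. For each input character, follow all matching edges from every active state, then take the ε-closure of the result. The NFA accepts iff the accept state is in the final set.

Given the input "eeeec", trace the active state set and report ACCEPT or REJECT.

Answer: ACCEPT

Trace:
initial (ε-close {0}): {0,1,2,4}
'e' @ 1: {1,2,3,4}
'e' @ 2: {1,2,3,4}
'e' @ 3: {1,2,3,4}
'e' @ 4: {1,2,3,4}
'c' @ 5: {5}  [accepting]
final: {5}; accept 5 in set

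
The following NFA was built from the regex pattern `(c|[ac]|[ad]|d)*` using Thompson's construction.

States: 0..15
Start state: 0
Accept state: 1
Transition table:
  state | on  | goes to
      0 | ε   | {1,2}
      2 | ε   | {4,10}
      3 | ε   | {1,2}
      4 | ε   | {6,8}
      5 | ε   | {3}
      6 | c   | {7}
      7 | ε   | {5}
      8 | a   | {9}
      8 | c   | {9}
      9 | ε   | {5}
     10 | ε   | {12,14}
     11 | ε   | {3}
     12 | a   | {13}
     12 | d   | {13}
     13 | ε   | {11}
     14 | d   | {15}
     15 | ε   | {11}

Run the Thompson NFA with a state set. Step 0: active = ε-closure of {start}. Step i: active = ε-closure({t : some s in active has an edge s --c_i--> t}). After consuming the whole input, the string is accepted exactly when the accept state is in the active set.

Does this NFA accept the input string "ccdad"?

S₀ = ε-closure({0}) = {0,1,2,4,6,8,10,12,14}
'c' @ 1: {1,2,3,4,5,6,7,8,9,10,12,14}  (accept∈set)
'c' @ 2: {1,2,3,4,5,6,7,8,9,10,12,14}  (accept∈set)
'd' @ 3: {1,2,3,4,6,8,10,11,12,13,14,15}  (accept∈set)
'a' @ 4: {1,2,3,4,5,6,8,9,10,11,12,13,14}  (accept∈set)
'd' @ 5: {1,2,3,4,6,8,10,11,12,13,14,15}  (accept∈set)
end set {1,2,3,4,6,8,10,11,12,13,14,15} — state 1 in

Answer: ACCEPT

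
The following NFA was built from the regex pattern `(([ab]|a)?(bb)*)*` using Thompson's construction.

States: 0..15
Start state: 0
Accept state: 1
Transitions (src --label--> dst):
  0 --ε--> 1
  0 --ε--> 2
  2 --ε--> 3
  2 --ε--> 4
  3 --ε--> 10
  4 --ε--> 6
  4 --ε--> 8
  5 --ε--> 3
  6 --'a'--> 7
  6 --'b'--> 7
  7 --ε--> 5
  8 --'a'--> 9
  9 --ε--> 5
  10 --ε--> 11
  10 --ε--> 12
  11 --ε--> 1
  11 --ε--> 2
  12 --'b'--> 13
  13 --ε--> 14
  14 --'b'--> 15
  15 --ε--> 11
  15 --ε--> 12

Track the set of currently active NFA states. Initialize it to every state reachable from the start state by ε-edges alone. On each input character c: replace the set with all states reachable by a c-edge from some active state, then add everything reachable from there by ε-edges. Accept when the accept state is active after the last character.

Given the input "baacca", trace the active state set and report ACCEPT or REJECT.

initial (ε-close {0}): {0,1,2,3,4,6,8,10,11,12}
'b' @ 1: {1,2,3,4,5,6,7,8,10,11,12,13,14}  ✓accept
'a' @ 2: {1,2,3,4,5,6,7,8,9,10,11,12}  ✓accept
'a' @ 3: {1,2,3,4,5,6,7,8,9,10,11,12}  ✓accept
'c' @ 4: {}  — state set empty
rest 'ca' ignored (set empty)
final: {}; accept 1 not in set

Answer: REJECT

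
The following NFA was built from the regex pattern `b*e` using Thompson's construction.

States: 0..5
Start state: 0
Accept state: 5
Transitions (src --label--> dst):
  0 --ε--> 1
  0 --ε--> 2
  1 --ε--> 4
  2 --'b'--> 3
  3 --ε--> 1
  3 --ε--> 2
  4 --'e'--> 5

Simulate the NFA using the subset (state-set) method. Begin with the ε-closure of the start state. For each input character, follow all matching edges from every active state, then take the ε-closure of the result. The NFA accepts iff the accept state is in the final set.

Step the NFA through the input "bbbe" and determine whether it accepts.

start: ε-closure({0}) = {0,1,2,4}
'b' @ 1: {1,2,3,4}
'b' @ 2: {1,2,3,4}
'b' @ 3: {1,2,3,4}
'e' @ 4: {5}  (accept∈set)
after full input: {5}  (accept=5 in)

Answer: ACCEPT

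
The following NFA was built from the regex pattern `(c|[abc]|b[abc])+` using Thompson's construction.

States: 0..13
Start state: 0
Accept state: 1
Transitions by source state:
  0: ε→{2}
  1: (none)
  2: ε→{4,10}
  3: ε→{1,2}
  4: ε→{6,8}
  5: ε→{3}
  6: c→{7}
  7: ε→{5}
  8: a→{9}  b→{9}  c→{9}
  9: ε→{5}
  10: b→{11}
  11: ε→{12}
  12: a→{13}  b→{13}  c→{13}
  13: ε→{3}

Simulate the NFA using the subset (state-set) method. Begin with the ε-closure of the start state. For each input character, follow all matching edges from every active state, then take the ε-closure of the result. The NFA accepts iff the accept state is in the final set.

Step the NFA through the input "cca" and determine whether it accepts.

Answer: ACCEPT

Derivation:
start: ε-closure({0}) = {0,2,4,6,8,10}
'c' @ 1: {1,2,3,4,5,6,7,8,9,10}  (accept∈set)
'c' @ 2: {1,2,3,4,5,6,7,8,9,10}  (accept∈set)
'a' @ 3: {1,2,3,4,5,6,8,9,10}  (accept∈set)
final: {1,2,3,4,5,6,8,9,10}; accept 1 in set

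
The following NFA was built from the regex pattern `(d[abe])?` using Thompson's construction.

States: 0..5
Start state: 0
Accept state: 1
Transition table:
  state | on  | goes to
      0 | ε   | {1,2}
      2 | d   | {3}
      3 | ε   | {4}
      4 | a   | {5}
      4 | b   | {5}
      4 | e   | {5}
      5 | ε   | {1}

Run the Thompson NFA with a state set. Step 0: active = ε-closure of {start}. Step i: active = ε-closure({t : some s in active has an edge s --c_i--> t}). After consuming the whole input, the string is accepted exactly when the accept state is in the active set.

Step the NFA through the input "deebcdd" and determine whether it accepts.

start: ε-closure({0}) = {0,1,2}
'd' @ 1: {3,4}
'e' @ 2: {1,5}  (accept∈set)
'e' @ 3: {}  — no active states
rest 'bcdd' ignored (set empty)
end set {} — state 1 not in

Answer: REJECT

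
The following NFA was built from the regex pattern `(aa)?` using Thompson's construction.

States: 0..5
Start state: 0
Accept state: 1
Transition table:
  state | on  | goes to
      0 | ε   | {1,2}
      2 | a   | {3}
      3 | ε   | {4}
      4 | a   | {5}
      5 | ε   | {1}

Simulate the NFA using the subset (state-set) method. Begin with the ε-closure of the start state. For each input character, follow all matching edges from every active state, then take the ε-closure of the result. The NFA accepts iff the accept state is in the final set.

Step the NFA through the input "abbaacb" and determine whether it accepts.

S₀ = ε-closure({0}) = {0,1,2}
'a' @ 1: {3,4}
'b' @ 2: {}  — state set empty
rest 'baacb' ignored (set empty)
final: {}; accept 1 not in set

Answer: REJECT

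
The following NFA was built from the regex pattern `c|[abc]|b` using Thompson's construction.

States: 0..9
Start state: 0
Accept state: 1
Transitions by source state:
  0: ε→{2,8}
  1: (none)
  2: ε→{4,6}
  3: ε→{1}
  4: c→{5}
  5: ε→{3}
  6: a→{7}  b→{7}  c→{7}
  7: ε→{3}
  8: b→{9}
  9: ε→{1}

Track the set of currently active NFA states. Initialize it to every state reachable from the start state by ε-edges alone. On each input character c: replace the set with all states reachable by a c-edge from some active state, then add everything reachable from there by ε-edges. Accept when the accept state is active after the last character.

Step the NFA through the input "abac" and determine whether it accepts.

Answer: REJECT

Derivation:
initial (ε-close {0}): {0,2,4,6,8}
'a' @ 1: {1,3,7}  (accept∈set)
'b' @ 2: {}  — no active states
rest 'ac' ignored (set empty)
final: {}; accept 1 not in set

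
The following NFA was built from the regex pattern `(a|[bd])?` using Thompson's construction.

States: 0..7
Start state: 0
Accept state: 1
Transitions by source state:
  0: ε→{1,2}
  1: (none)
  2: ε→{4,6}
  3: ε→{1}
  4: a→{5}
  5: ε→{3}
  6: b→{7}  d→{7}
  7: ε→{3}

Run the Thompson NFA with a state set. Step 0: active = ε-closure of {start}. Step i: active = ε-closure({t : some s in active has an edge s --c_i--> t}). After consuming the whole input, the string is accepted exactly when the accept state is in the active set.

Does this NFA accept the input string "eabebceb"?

Answer: REJECT

Trace:
S₀ = ε-closure({0}) = {0,1,2,4,6}
'e' @ 1: {}  — no active states
rest 'abebceb' ignored (set empty)
end set {} — state 1 not in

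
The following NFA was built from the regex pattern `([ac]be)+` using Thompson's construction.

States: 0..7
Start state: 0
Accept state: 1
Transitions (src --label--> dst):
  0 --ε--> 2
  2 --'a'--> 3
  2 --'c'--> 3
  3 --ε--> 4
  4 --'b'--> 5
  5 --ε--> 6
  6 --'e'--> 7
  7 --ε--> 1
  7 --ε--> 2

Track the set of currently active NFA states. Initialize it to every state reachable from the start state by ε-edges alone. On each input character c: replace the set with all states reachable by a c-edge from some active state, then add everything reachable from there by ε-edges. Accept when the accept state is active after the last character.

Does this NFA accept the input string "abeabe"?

Answer: ACCEPT

Trace:
start: ε-closure({0}) = {0,2}
'a' @ 1: {3,4}
'b' @ 2: {5,6}
'e' @ 3: {1,2,7}  (accept∈set)
'a' @ 4: {3,4}
'b' @ 5: {5,6}
'e' @ 6: {1,2,7}  (accept∈set)
final: {1,2,7}; accept 1 in set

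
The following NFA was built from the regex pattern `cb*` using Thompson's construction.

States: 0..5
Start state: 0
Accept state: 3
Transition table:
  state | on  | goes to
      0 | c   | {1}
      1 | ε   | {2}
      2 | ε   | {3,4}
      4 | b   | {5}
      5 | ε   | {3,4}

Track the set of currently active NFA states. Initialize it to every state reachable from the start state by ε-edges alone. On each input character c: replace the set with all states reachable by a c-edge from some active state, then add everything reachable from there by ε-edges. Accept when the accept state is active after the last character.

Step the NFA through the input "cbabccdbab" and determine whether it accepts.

Answer: REJECT

Trace:
start: ε-closure({0}) = {0}
'c' @ 1: {1,2,3,4}  ✓accept
'b' @ 2: {3,4,5}  ✓accept
'a' @ 3: {}  — state set empty
rest 'bccdbab' ignored (set empty)
final: {}; accept 3 not in set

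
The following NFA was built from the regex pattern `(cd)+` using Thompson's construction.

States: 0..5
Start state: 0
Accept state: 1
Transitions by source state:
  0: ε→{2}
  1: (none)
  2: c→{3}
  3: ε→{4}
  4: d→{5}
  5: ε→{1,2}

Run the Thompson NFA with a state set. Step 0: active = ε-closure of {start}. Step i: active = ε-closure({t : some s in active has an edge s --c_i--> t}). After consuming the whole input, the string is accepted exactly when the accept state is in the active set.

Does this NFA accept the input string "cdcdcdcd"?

Answer: ACCEPT

Derivation:
start: ε-closure({0}) = {0,2}
'c' @ 1: {3,4}
'd' @ 2: {1,2,5}  (accept∈set)
'c' @ 3: {3,4}
'd' @ 4: {1,2,5}  (accept∈set)
'c' @ 5: {3,4}
'd' @ 6: {1,2,5}  (accept∈set)
'c' @ 7: {3,4}
'd' @ 8: {1,2,5}  (accept∈set)
final: {1,2,5}; accept 1 in set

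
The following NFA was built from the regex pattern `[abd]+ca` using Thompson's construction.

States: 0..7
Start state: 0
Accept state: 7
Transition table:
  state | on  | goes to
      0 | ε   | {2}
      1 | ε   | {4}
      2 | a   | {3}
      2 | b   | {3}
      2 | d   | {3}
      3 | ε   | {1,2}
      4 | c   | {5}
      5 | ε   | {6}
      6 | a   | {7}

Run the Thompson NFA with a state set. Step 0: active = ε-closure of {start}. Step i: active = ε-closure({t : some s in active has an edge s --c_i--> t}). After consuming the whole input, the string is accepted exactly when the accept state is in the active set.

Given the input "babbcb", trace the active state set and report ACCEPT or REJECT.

start: ε-closure({0}) = {0,2}
'b' @ 1: {1,2,3,4}
'a' @ 2: {1,2,3,4}
'b' @ 3: {1,2,3,4}
'b' @ 4: {1,2,3,4}
'c' @ 5: {5,6}
'b' @ 6: {}  — no active states
final: {}; accept 7 not in set

Answer: REJECT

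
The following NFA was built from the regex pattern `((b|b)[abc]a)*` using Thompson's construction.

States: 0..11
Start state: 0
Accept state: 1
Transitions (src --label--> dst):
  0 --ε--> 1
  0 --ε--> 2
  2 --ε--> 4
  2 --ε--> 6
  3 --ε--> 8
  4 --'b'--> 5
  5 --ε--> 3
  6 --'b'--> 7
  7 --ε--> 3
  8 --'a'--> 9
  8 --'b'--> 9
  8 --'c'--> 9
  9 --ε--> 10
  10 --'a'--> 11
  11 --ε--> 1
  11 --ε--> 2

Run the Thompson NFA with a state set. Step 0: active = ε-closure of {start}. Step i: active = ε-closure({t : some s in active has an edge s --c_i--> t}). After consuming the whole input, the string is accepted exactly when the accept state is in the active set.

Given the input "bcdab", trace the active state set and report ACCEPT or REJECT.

initial (ε-close {0}): {0,1,2,4,6}
'b' @ 1: {3,5,7,8}
'c' @ 2: {9,10}
'd' @ 3: {}  — no active states
rest 'ab' ignored (set empty)
end set {} — state 1 not in

Answer: REJECT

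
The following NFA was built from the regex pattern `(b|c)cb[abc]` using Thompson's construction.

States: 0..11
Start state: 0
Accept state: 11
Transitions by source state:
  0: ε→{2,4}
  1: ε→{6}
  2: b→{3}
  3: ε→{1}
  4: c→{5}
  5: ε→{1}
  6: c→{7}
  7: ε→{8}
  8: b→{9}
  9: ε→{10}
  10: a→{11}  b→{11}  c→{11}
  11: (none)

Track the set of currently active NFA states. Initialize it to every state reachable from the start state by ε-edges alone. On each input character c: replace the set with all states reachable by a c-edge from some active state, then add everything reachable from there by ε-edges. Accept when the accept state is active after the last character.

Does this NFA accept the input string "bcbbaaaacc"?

Answer: REJECT

Trace:
start: ε-closure({0}) = {0,2,4}
'b' @ 1: {1,3,6}
'c' @ 2: {7,8}
'b' @ 3: {9,10}
'b' @ 4: {11}  [accepting]
'a' @ 5: {}  — no active states
rest 'aaacc' ignored (set empty)
end set {} — state 11 not in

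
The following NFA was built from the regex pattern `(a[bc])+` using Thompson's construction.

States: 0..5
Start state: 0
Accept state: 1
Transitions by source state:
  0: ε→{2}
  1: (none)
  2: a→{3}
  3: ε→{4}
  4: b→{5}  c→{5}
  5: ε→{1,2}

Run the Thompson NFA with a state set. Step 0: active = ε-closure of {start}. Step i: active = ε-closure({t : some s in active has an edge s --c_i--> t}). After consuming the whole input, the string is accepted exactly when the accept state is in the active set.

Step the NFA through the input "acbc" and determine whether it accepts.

Answer: REJECT

Derivation:
start: ε-closure({0}) = {0,2}
'a' @ 1: {3,4}
'c' @ 2: {1,2,5}  ✓accept
'b' @ 3: {}  — state set empty
rest 'c' ignored (set empty)
after full input: {}  (accept=1 not in)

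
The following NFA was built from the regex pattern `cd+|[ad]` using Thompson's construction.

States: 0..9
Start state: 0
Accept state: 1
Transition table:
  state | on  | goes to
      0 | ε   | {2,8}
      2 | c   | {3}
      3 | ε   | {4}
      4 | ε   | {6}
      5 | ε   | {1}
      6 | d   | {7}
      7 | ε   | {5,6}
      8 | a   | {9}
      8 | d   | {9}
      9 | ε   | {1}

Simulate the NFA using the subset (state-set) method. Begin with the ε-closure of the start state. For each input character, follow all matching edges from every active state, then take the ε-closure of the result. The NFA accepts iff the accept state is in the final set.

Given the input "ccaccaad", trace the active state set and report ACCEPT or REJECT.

S₀ = ε-closure({0}) = {0,2,8}
'c' @ 1: {3,4,6}
'c' @ 2: {}  — dead — no transitions
rest 'accaad' ignored (set empty)
final: {}; accept 1 not in set

Answer: REJECT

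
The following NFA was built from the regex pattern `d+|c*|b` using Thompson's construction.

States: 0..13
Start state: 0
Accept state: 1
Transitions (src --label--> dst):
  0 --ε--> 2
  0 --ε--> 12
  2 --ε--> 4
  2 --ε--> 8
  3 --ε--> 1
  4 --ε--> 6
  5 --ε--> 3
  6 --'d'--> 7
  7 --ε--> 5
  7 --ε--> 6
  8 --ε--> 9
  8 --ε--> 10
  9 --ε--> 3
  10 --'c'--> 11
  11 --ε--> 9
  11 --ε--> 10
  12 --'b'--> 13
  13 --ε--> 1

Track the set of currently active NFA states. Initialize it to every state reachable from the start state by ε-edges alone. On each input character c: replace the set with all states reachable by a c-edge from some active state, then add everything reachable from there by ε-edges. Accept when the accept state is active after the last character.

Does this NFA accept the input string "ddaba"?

Answer: REJECT

Derivation:
initial (ε-close {0}): {0,1,2,3,4,6,8,9,10,12}
'd' @ 1: {1,3,5,6,7}  ✓accept
'd' @ 2: {1,3,5,6,7}  ✓accept
'a' @ 3: {}  — no active states
rest 'ba' ignored (set empty)
end set {} — state 1 not in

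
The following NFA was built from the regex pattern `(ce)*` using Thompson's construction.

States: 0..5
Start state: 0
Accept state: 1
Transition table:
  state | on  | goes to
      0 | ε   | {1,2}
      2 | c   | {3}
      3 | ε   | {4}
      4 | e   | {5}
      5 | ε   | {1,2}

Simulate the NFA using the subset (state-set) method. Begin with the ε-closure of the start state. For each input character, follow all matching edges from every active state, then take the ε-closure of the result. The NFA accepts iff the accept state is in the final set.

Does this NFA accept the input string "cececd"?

initial (ε-close {0}): {0,1,2}
'c' @ 1: {3,4}
'e' @ 2: {1,2,5}  [accepting]
'c' @ 3: {3,4}
'e' @ 4: {1,2,5}  [accepting]
'c' @ 5: {3,4}
'd' @ 6: {}  — no active states
after full input: {}  (accept=1 not in)

Answer: REJECT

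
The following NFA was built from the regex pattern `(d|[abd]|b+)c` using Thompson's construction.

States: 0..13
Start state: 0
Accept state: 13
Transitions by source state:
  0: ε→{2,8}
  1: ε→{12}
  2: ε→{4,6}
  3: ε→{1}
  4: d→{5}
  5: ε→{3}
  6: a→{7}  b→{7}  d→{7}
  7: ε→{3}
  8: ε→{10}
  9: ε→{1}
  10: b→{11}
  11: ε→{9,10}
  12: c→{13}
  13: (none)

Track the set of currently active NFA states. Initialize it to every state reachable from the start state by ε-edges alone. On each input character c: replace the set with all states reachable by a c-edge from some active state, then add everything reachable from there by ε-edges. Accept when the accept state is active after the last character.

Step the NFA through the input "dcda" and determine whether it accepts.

Answer: REJECT

Trace:
initial (ε-close {0}): {0,2,4,6,8,10}
'd' @ 1: {1,3,5,7,12}
'c' @ 2: {13}  [accepting]
'd' @ 3: {}  — no active states
rest 'a' ignored (set empty)
after full input: {}  (accept=13 not in)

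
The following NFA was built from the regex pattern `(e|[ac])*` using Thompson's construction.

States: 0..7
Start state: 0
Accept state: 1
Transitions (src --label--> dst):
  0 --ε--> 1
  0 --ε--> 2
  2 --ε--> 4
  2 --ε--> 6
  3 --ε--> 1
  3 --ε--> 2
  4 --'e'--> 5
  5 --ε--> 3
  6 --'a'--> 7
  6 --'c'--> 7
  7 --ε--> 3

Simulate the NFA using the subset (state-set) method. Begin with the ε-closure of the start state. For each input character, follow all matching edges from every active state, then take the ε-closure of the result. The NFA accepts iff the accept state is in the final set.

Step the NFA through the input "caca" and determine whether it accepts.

start: ε-closure({0}) = {0,1,2,4,6}
'c' @ 1: {1,2,3,4,6,7}  (accept∈set)
'a' @ 2: {1,2,3,4,6,7}  (accept∈set)
'c' @ 3: {1,2,3,4,6,7}  (accept∈set)
'a' @ 4: {1,2,3,4,6,7}  (accept∈set)
after full input: {1,2,3,4,6,7}  (accept=1 in)

Answer: ACCEPT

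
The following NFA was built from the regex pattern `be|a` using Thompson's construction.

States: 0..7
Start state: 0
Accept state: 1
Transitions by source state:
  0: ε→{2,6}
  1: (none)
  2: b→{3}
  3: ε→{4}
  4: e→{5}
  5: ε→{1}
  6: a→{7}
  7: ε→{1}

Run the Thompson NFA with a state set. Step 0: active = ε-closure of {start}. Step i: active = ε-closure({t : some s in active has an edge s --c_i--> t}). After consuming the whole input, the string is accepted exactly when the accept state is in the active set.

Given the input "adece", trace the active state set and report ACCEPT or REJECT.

initial (ε-close {0}): {0,2,6}
'a' @ 1: {1,7}  (accept∈set)
'd' @ 2: {}  — no active states
rest 'ece' ignored (set empty)
after full input: {}  (accept=1 not in)

Answer: REJECT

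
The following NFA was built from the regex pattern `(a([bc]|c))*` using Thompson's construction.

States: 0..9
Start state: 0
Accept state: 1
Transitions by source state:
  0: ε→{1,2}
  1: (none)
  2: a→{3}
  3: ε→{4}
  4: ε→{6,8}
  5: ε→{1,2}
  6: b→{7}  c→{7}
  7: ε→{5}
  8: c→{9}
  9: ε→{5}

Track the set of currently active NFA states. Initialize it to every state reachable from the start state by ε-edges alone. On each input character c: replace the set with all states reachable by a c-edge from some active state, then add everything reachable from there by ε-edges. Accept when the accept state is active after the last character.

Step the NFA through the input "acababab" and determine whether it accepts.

Answer: ACCEPT

Derivation:
initial (ε-close {0}): {0,1,2}
'a' @ 1: {3,4,6,8}
'c' @ 2: {1,2,5,7,9}  (accept∈set)
'a' @ 3: {3,4,6,8}
'b' @ 4: {1,2,5,7}  (accept∈set)
'a' @ 5: {3,4,6,8}
'b' @ 6: {1,2,5,7}  (accept∈set)
'a' @ 7: {3,4,6,8}
'b' @ 8: {1,2,5,7}  (accept∈set)
end set {1,2,5,7} — state 1 in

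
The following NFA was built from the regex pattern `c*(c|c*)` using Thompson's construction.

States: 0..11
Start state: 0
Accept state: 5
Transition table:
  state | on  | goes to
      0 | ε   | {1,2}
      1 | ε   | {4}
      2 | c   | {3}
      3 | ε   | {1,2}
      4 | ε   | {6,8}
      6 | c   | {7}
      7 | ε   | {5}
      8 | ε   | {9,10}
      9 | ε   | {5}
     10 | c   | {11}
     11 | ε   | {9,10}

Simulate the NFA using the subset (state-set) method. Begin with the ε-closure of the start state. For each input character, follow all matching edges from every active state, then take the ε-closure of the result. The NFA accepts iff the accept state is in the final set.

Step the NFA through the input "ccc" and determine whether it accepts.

Answer: ACCEPT

Derivation:
start: ε-closure({0}) = {0,1,2,4,5,6,8,9,10}
'c' @ 1: {1,2,3,4,5,6,7,8,9,10,11}  [accepting]
'c' @ 2: {1,2,3,4,5,6,7,8,9,10,11}  [accepting]
'c' @ 3: {1,2,3,4,5,6,7,8,9,10,11}  [accepting]
final: {1,2,3,4,5,6,7,8,9,10,11}; accept 5 in set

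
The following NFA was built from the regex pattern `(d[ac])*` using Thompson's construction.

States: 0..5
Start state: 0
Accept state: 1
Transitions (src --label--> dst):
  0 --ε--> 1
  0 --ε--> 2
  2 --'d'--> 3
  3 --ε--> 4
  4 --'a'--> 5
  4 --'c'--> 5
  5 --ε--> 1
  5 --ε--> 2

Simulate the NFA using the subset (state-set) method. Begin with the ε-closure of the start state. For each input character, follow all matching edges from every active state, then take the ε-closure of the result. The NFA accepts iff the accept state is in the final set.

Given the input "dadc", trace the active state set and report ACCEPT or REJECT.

Answer: ACCEPT

Trace:
S₀ = ε-closure({0}) = {0,1,2}
'd' @ 1: {3,4}
'a' @ 2: {1,2,5}  ✓accept
'd' @ 3: {3,4}
'c' @ 4: {1,2,5}  ✓accept
end set {1,2,5} — state 1 in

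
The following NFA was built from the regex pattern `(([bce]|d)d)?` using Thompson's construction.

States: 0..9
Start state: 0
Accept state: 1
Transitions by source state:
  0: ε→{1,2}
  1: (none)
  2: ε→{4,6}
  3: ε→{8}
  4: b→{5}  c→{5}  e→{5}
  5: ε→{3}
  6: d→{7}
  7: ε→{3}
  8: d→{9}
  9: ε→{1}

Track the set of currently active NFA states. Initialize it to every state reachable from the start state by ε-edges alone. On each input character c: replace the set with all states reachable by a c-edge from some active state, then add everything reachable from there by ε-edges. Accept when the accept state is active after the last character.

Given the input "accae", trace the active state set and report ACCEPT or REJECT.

initial (ε-close {0}): {0,1,2,4,6}
'a' @ 1: {}  — state set empty
rest 'ccae' ignored (set empty)
end set {} — state 1 not in

Answer: REJECT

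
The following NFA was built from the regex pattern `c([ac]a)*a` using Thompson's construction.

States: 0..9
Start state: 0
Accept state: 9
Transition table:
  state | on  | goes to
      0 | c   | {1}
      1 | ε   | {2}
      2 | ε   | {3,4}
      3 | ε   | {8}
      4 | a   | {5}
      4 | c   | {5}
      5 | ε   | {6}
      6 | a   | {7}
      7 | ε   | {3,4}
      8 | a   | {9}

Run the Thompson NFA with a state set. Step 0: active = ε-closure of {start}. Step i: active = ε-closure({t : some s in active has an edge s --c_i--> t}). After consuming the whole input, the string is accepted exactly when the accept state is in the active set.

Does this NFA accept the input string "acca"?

Answer: REJECT

Trace:
S₀ = ε-closure({0}) = {0}
'a' @ 1: {}  — state set empty
rest 'cca' ignored (set empty)
after full input: {}  (accept=9 not in)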